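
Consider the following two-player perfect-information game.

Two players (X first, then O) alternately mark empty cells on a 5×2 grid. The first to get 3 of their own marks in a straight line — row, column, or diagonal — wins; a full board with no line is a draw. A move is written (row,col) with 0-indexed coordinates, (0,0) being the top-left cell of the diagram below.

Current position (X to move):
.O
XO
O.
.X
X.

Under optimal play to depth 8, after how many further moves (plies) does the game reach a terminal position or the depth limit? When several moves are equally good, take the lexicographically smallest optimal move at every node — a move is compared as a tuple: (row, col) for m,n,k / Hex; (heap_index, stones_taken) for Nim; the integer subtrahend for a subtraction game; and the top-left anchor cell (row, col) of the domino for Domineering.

ply 1, X at .O/XO/O./.X/X. | (0,0)=-1→XO/XO/O./.X/X.; (2,1)=+0→.O/XO/OX/.X/X.*; (3,0)=-1→.O/XO/O./XX/X.; (4,1)=-1→.O/XO/O./.X/XX
ply 2, O at .O/XO/OX/.X/X. | (0,0)=-1→OO/XO/OX/.X/X.; (3,0)=-1→.O/XO/OX/OX/X.; (4,1)=+0→.O/XO/OX/.X/XO*
ply 3, X at .O/XO/OX/.X/XO | (0,0)=+0→XO/XO/OX/.X/XO*; (3,0)=+0→.O/XO/OX/XX/XO
ply 4, O at XO/XO/OX/.X/XO | (3,0)=+0→XO/XO/OX/OX/XO*
ply 5: XO/XO/OX/OX/XO is terminal +0 (X); from .O/XO/O./.X/X. depth 8

PV length from [.O/XO/O./.X/X.]: 4 plies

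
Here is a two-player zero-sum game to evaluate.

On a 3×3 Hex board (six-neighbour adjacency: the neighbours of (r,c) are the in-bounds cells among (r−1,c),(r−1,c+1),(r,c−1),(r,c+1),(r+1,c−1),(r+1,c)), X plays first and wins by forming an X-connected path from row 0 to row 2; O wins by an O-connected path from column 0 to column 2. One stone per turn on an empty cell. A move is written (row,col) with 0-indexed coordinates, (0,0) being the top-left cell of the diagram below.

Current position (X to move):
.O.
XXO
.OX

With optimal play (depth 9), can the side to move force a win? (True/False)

[.O./XXO/.OX] X move#1: (0,0):-1/XO./XXO/.OX, (0,2):-1/.OX/XXO/.OX, (2,0):+1/.O./XXO/XOX*
[.O./XXO/XOX] O move#2: (0,0):-1/OO./XXO/XOX*, (0,2):-1/.OO/XXO/XOX
[OO./XXO/XOX] X move#3: (0,2):+1/OOX/XXO/XOX*
[OOX/XXO/XOX] end (terminal -1, O#4); searched .O./XXO/.OX to 9

X winning at [.O./XXO/.OX]: True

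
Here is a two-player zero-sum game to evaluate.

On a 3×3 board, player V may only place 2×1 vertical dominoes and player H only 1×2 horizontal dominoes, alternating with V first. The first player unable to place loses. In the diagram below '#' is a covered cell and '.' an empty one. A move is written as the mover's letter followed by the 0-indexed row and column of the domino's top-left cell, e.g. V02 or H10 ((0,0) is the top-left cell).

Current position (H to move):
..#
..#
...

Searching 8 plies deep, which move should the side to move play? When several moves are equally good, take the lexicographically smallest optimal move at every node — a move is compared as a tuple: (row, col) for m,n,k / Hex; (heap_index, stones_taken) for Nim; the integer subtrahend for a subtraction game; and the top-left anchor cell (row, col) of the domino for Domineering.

[..#/..#/...] H move#1: H00:-1/###/..#/..., H10:+1/..#/###/...*, H20:-1/..#/..#/##., H21:-1/..#/..#/.##
[..#/###/...] end (terminal -1, V#2); searched ..#/..#/... to 8

H's best at [..#/..#/...]: H10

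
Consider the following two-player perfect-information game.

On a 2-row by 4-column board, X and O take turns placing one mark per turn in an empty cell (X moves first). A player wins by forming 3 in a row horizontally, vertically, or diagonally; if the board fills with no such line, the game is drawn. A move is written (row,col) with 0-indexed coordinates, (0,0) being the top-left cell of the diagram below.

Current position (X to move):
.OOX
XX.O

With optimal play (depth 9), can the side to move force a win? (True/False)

X winning at [.OOX/XX.O]: True

[.OOX/XX.O] X move#1: (0,0):+0/XOOX/XX.O, (1,2):+1/.OOX/XXXO*
[.OOX/XXXO] end (terminal -1, O#2); searched .OOX/XX.O to 9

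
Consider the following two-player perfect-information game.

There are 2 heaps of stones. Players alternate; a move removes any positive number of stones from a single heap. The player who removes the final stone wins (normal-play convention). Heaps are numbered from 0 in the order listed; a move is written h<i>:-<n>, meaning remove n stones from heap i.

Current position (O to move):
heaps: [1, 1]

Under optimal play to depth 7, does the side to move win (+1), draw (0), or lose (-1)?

value((1,1), O) = -1

[(1,1)] O move#1: h0:-1:-1/(0,1)*, h1:-1:-1/(1,0)
[(0,1)] X move#2: h1:-1:+1/(0,0)*
[(0,0)] end (terminal -1, O#3); searched (1,1) to 7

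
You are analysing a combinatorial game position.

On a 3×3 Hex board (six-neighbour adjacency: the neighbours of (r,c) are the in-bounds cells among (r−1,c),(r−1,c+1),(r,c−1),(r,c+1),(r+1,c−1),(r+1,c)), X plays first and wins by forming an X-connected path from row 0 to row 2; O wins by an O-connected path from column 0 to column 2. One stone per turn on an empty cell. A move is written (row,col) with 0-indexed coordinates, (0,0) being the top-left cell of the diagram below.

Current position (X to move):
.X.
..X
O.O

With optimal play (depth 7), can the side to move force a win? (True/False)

X winning at [.X./..X/O.O]: True

p1 X@[.X./..X/O.O]: (0,0)[XX./..X/O.O]-1 (0,2)[.XX/..X/O.O]-1 (1,0)[.X./X.X/O.O]-1 (1,1)[.X./.XX/O.O]-1 (2,1)[.X./..X/OXO]+1*
p2 O@[.X./..X/OXO]: (0,0)[OX./..X/OXO]-1* (0,2)[.XO/..X/OXO]-1 (1,0)[.X./O.X/OXO]-1 (1,1)[.X./.OX/OXO]-1
p3 X@[OX./..X/OXO]: (0,2)[OXX/..X/OXO]+1* (1,0)[OX./X.X/OXO]+1 (1,1)[OX./.XX/OXO]+1
p4 O@[OXX/..X/OXO] terminal -1; root [.X./..X/O.O] d7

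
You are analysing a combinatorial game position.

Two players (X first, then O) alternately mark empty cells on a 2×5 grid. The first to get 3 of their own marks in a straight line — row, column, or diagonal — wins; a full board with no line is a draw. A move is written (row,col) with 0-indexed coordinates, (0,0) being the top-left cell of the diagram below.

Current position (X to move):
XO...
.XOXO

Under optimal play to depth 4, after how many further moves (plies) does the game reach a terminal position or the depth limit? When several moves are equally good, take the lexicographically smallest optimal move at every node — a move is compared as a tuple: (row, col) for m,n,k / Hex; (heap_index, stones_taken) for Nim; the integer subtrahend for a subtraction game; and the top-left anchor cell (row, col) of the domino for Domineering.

[XO.../.XOXO] X move#1: (0,2):+0/XOX../.XOXO*, (0,3):+0/XO.X./.XOXO, (0,4):+0/XO..X/.XOXO, (1,0):+0/XO.../XXOXO
[XOX../.XOXO] O move#2: (0,3):+0/XOXO./.XOXO*, (0,4):+0/XOX.O/.XOXO, (1,0):+0/XOX../OXOXO
[XOXO./.XOXO] X move#3: (0,4):+0/XOXOX/.XOXO*, (1,0):+0/XOXO./XXOXO
[XOXOX/.XOXO] O move#4: (1,0):+0/XOXOX/OXOXO*
[XOXOX/OXOXO] end (terminal +0, X#5); searched XO.../.XOXO to 4

PV length from [XO.../.XOXO]: 4 plies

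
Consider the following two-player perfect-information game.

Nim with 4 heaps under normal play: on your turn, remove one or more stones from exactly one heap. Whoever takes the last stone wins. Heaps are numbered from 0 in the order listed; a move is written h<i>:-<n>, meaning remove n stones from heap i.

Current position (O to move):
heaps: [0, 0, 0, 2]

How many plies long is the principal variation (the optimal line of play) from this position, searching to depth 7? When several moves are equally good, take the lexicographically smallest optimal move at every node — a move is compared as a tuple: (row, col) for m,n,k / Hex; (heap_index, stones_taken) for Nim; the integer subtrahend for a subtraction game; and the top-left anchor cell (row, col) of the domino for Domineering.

PV length from [(0,0,0,2)]: 1 ply

p1 O@[(0,0,0,2)]: h3:-1[(0,0,0,1)]-1 h3:-2[(0,0,0,0)]+1*
p2 X@[(0,0,0,0)] terminal -1; root [(0,0,0,2)] d7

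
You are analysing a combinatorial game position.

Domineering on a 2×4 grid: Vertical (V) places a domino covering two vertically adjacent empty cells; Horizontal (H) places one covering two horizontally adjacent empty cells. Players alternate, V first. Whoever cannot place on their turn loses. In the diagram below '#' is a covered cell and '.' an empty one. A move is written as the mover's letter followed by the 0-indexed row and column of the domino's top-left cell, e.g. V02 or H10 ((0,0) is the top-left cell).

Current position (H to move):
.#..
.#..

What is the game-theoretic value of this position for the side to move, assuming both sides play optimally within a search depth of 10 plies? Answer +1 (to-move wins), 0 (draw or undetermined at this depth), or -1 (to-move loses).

value(.#../.#.., H) = +1

ply 1, H at .#../.#.. | H02=+1→.###/.#..*; H12=+1→.#../.###
ply 2, V at .###/.#.. | V00=-1→####/##..*
ply 3, H at ####/##.. | H12=+1→####/####*
ply 4: ####/#### is terminal -1 (V); from .#../.#.. depth 10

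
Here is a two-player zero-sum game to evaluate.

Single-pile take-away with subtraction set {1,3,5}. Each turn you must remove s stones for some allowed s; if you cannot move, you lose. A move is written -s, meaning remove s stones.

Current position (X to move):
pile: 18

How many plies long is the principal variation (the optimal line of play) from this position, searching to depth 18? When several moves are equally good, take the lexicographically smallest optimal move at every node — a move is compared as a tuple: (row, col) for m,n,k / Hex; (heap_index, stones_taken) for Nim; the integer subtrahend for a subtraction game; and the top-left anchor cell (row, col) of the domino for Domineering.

PV length from [18]: 18 plies

p1 X@[18]: -1[17]-1* -3[15]-1 -5[13]-1
p2 O@[17]: -1[16]+1* -3[14]+1 -5[12]+1
p3 X@[16]: -1[15]-1* -3[13]-1 -5[11]-1
p4 O@[15]: -1[14]+1* -3[12]+1 -5[10]+1
p5 X@[14]: -1[13]-1* -3[11]-1 -5[9]-1
p6 O@[13]: -1[12]+1* -3[10]+1 -5[8]+1
p7 X@[12]: -1[11]-1* -3[9]-1 -5[7]-1
p8 O@[11]: -1[10]+1* -3[8]+1 -5[6]+1
p9 X@[10]: -1[9]-1* -3[7]-1 -5[5]-1
p10 O@[9]: -1[8]+1* -3[6]+1 -5[4]+1
p11 X@[8]: -1[7]-1* -3[5]-1 -5[3]-1
p12 O@[7]: -1[6]+1* -3[4]+1 -5[2]+1
p13 X@[6]: -1[5]-1* -3[3]-1 -5[1]-1
p14 O@[5]: -1[4]+1* -3[2]+1 -5[0]+1
p15 X@[4]: -1[3]-1* -3[1]-1
p16 O@[3]: -1[2]+1* -3[0]+1
p17 X@[2]: -1[1]-1*
p18 O@[1]: -1[0]+1*
p19 X@[0] terminal -1; root [18] d18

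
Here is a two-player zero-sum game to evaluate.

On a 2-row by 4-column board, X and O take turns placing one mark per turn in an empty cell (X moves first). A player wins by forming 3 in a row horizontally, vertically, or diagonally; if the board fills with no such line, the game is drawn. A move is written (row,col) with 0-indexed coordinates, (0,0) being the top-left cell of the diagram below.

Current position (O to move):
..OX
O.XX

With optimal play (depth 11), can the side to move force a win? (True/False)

O winning at [..OX/O.XX]: False

ply 1, O at ..OX/O.XX | (0,0)=-1→O.OX/O.XX; (0,1)=-1→.OOX/O.XX; (1,1)=+0→..OX/OOXX*
ply 2, X at ..OX/OOXX | (0,0)=+0→X.OX/OOXX*; (0,1)=+0→.XOX/OOXX
ply 3, O at X.OX/OOXX | (0,1)=+0→XOOX/OOXX*
ply 4: XOOX/OOXX is terminal +0 (X); from ..OX/O.XX depth 11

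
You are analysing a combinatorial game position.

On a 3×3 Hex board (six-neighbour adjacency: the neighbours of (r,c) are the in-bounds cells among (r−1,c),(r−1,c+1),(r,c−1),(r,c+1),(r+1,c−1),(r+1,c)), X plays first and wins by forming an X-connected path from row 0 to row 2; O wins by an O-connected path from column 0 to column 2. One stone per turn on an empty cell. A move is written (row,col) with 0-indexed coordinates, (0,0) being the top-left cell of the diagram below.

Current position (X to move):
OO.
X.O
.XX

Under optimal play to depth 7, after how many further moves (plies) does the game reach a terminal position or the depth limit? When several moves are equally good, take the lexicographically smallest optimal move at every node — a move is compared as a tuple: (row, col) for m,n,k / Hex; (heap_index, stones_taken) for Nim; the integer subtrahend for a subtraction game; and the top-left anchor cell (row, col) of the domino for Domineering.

PV length from [OO./X.O/.XX]: 2 plies

ply 1, X at OO./X.O/.XX | (0,2)=-1→OOX/X.O/.XX*; (1,1)=-1→OO./XXO/.XX; (2,0)=-1→OO./X.O/XXX
ply 2, O at OOX/X.O/.XX | (1,1)=+1→OOX/XOO/.XX*; (2,0)=-1→OOX/X.O/OXX
ply 3: OOX/XOO/.XX is terminal -1 (X); from OO./X.O/.XX depth 7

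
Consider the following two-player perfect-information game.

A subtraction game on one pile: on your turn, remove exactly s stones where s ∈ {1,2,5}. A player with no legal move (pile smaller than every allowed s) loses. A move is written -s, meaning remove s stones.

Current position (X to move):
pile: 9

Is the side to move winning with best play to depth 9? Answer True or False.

[9] X move#1: -1:-1/8*, -2:-1/7, -5:-1/4
[8] O move#2: -1:-1/7, -2:+1/6*, -5:+1/3
[6] X move#3: -1:-1/5*, -2:-1/4, -5:-1/1
[5] O move#4: -1:-1/4, -2:+1/3*, -5:+1/0
[3] X move#5: -1:-1/2*, -2:-1/1
[2] O move#6: -1:-1/1, -2:+1/0*
[0] end (terminal -1, X#7); searched 9 to 9

X winning at [9]: False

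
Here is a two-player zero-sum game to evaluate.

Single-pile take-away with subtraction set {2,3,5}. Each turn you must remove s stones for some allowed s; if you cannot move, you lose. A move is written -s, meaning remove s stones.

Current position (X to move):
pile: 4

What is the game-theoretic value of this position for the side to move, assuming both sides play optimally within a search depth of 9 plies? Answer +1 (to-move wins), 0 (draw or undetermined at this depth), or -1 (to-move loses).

value(4, X) = +1

ply 1, X at 4 | -2=-1→2; -3=+1→1*
ply 2: 1 is terminal -1 (O); from 4 depth 9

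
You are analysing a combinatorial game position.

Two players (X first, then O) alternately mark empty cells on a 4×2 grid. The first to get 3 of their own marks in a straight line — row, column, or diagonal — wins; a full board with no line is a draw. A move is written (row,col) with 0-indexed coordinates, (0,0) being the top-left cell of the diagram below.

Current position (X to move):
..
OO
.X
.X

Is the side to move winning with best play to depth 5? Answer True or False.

X winning at [../OO/.X/.X]: False

p1 X@[../OO/.X/.X]: (0,0)[X./OO/.X/.X]+0* (0,1)[.X/OO/.X/.X]-1 (2,0)[../OO/XX/.X]+0 (3,0)[../OO/.X/XX]+0
p2 O@[X./OO/.X/.X]: (0,1)[XO/OO/.X/.X]+0* (2,0)[X./OO/OX/.X]+0 (3,0)[X./OO/.X/OX]+0
p3 X@[XO/OO/.X/.X]: (2,0)[XO/OO/XX/.X]+0* (3,0)[XO/OO/.X/XX]+0
p4 O@[XO/OO/XX/.X]: (3,0)[XO/OO/XX/OX]+0*
p5 X@[XO/OO/XX/OX] terminal +0; root [../OO/.X/.X] d5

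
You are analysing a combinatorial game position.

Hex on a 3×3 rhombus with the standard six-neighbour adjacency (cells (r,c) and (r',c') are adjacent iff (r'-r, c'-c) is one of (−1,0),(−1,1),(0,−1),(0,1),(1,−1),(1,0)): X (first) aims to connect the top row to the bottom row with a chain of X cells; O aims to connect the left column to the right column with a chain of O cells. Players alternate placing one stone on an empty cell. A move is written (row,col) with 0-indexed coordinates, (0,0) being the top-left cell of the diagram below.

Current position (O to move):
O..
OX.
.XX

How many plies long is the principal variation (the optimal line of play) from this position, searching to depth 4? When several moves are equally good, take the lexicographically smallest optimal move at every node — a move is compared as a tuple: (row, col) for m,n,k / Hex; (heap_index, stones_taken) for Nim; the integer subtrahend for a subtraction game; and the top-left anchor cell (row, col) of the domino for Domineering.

[O../OX./.XX] O move#1: (0,1):-1/OO./OX./.XX*, (0,2):-1/O.O/OX./.XX, (1,2):-1/O../OXO/.XX, (2,0):-1/O../OX./OXX
[OO./OX./.XX] X move#2: (0,2):+1/OOX/OX./.XX*, (1,2):-1/OO./OXX/.XX, (2,0):-1/OO./OX./XXX
[OOX/OX./.XX] end (terminal -1, O#3); searched O../OX./.XX to 4

PV length from [O../OX./.XX]: 2 plies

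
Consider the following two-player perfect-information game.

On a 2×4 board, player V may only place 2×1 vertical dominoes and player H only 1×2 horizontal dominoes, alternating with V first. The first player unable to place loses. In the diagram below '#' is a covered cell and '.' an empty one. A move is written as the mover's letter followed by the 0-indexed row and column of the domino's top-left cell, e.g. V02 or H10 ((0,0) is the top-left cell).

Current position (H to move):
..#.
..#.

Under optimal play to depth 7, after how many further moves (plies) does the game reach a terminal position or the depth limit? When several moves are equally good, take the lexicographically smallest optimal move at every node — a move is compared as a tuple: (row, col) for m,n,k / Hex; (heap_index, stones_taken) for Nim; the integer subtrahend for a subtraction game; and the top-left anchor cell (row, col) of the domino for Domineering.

[..#./..#.] H move#1: H00:+1/###./..#.*, H10:+1/..#./###.
[###./..#.] V move#2: V03:-1/####/..##*
[####/..##] H move#3: H10:+1/####/####*
[####/####] end (terminal -1, V#4); searched ..#./..#. to 7

PV length from [..#./..#.]: 3 plies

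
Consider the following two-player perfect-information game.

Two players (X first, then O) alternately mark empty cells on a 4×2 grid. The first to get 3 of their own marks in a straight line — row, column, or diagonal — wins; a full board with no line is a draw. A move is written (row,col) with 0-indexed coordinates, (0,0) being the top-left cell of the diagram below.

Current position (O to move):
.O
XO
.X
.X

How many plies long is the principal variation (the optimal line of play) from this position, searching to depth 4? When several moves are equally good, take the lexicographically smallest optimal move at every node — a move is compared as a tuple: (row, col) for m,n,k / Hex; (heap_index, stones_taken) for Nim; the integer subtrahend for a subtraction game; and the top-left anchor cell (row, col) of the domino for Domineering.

PV length from [.O/XO/.X/.X]: 3 plies

p1 O@[.O/XO/.X/.X]: (0,0)[OO/XO/.X/.X]+0* (2,0)[.O/XO/OX/.X]+0 (3,0)[.O/XO/.X/OX]+0
p2 X@[OO/XO/.X/.X]: (2,0)[OO/XO/XX/.X]+0* (3,0)[OO/XO/.X/XX]+0
p3 O@[OO/XO/XX/.X]: (3,0)[OO/XO/XX/OX]+0*
p4 X@[OO/XO/XX/OX] terminal +0; root [.O/XO/.X/.X] d4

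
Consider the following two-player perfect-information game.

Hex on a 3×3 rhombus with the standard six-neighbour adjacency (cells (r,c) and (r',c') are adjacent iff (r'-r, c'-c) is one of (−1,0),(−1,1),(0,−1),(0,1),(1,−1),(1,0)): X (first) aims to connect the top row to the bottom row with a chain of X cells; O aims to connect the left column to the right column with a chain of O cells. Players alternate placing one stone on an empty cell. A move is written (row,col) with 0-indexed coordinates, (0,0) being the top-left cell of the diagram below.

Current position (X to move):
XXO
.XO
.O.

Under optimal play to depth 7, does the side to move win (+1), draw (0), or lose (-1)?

p1 X@[XXO/.XO/.O.]: (1,0)[XXO/XXO/.O.]-1 (2,0)[XXO/.XO/XO.]+1* (2,2)[XXO/.XO/.OX]-1
p2 O@[XXO/.XO/XO.] terminal -1; root [XXO/.XO/.O.] d7

value(XXO/.XO/.O., X) = +1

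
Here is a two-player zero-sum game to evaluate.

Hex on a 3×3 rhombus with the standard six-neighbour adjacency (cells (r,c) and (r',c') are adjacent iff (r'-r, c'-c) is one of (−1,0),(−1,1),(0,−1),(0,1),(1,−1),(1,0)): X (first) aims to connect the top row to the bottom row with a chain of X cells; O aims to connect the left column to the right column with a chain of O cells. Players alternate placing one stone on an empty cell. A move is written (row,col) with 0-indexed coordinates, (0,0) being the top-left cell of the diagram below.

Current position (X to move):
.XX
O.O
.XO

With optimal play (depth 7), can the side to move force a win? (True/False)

[.XX/O.O/.XO] X move#1: (0,0):-1/XXX/O.O/.XO, (1,1):+1/.XX/OXO/.XO*, (2,0):-1/.XX/O.O/XXO
[.XX/OXO/.XO] end (terminal -1, O#2); searched .XX/O.O/.XO to 7

X winning at [.XX/O.O/.XO]: True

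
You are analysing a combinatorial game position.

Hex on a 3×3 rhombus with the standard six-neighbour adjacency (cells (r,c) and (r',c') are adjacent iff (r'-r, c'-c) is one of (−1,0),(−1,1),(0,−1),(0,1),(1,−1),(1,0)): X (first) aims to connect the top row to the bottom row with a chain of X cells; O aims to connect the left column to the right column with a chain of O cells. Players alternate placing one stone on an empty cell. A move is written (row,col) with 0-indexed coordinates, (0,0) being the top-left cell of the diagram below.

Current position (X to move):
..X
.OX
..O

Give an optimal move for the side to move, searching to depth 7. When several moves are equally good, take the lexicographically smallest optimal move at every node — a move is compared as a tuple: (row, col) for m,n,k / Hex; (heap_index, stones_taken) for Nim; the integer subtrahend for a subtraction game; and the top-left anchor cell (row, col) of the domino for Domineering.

p1 X@[..X/.OX/..O]: (0,0)[X.X/.OX/..O]-1 (0,1)[.XX/.OX/..O]-1 (1,0)[..X/XOX/..O]+1* (2,0)[..X/.OX/X.O]+1 (2,1)[..X/.OX/.XO]+1
p2 O@[..X/XOX/..O]: (0,0)[O.X/XOX/..O]-1* (0,1)[.OX/XOX/..O]-1 (2,0)[..X/XOX/O.O]-1 (2,1)[..X/XOX/.OO]-1
p3 X@[O.X/XOX/..O]: (0,1)[OXX/XOX/..O]+1* (2,0)[O.X/XOX/X.O]+1 (2,1)[O.X/XOX/.XO]+1
p4 O@[OXX/XOX/..O]: (2,0)[OXX/XOX/O.O]-1* (2,1)[OXX/XOX/.OO]-1
p5 X@[OXX/XOX/O.O]: (2,1)[OXX/XOX/OXO]+1*
p6 O@[OXX/XOX/OXO] terminal -1; root [..X/.OX/..O] d7

X's best at [..X/.OX/..O]: (1,0)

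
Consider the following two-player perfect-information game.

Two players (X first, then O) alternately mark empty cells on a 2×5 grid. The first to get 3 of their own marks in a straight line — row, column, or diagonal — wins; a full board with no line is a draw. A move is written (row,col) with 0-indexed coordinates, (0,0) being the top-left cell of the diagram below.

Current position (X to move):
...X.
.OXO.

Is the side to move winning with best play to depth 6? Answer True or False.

X winning at [...X./.OXO.]: True

p1 X@[...X./.OXO.]: (0,0)[X..X./.OXO.]+0 (0,1)[.X.X./.OXO.]+0 (0,2)[..XX./.OXO.]+1* (0,4)[...XX/.OXO.]+0 (1,0)[...X./XOXO.]+0 (1,4)[...X./.OXOX]+0
p2 O@[..XX./.OXO.]: (0,0)[O.XX./.OXO.]-1* (0,1)[.OXX./.OXO.]-1 (0,4)[..XXO/.OXO.]-1 (1,0)[..XX./OOXO.]-1 (1,4)[..XX./.OXOO]-1
p3 X@[O.XX./.OXO.]: (0,1)[OXXX./.OXO.]+1* (0,4)[O.XXX/.OXO.]+1 (1,0)[O.XX./XOXO.]+1 (1,4)[O.XX./.OXOX]+1
p4 O@[OXXX./.OXO.] terminal -1; root [...X./.OXO.] d6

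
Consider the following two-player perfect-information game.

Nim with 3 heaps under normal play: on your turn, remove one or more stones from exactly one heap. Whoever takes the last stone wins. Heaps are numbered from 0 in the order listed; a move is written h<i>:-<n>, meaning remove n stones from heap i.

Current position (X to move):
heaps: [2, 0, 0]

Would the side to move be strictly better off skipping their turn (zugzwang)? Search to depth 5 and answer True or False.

ply 1, X at (2,0,0) | h0:-1=-1→(1,0,0); h0:-2=+1→(0,0,0)*
ply 2: (0,0,0) is terminal -1 (O); from (2,0,0) depth 5
pass branch (O moves first from the same position):
  | ply 1, O at (2,0,0) | h0:-1=-1→(1,0,0); h0:-2=+1→(0,0,0)*
  | ply 2: (0,0,0) is terminal -1 (X); from (2,0,0) depth 5
X moving scores +1; X passing scores -1

zugzwang((2,0,0), X) = False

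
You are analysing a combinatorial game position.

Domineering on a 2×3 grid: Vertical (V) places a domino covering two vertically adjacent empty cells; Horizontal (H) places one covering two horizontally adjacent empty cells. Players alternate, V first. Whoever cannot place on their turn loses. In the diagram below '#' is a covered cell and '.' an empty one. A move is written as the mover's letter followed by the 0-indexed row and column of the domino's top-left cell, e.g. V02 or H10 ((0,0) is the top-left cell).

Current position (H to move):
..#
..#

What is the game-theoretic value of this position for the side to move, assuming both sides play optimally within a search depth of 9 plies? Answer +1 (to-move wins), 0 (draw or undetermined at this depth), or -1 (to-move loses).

value(..#/..#, H) = +1

p1 H@[..#/..#]: H00[###/..#]+1* H10[..#/###]+1
p2 V@[###/..#] terminal -1; root [..#/..#] d9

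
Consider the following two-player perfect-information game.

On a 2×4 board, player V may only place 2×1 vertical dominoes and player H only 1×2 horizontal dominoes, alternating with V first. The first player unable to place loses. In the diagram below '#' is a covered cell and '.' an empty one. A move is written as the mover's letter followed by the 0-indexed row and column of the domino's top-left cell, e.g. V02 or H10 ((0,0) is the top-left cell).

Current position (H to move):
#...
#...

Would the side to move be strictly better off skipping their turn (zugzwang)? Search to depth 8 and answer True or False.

zugzwang(#.../#..., H) = False

p1 H@[#.../#...]: H01[###./#...]+1* H02[#.##/#...]+1 H11[#.../###.]+1 H12[#.../#.##]+1
p2 V@[###./#...]: V03[####/#..#]-1*
p3 H@[####/#..#]: H11[####/####]+1*
p4 V@[####/####] terminal -1; root [#.../#...] d8
suppose H passes — search the same position with V to move:
pass> p1 V@[#.../#...]: V01[##../##..]-1 V02[#.#./#.#.]+1* V03[#..#/#..#]-1
pass> p2 H@[#.#./#.#.] terminal -1; root [#.../#...] d8
for H: play +1, pass -1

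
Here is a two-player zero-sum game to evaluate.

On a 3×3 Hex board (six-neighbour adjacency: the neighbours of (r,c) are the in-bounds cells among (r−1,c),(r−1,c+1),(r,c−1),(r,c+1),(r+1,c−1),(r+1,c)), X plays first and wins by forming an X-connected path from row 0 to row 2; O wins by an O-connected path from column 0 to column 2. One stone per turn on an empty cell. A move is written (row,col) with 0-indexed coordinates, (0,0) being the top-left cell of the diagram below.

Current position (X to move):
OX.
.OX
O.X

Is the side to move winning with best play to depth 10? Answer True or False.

ply 1, X at OX./.OX/O.X | (0,2)=+1→OXX/.OX/O.X*; (1,0)=-1→OX./XOX/O.X; (2,1)=-1→OX./.OX/OXX
ply 2: OXX/.OX/O.X is terminal -1 (O); from OX./.OX/O.X depth 10

X winning at [OX./.OX/O.X]: True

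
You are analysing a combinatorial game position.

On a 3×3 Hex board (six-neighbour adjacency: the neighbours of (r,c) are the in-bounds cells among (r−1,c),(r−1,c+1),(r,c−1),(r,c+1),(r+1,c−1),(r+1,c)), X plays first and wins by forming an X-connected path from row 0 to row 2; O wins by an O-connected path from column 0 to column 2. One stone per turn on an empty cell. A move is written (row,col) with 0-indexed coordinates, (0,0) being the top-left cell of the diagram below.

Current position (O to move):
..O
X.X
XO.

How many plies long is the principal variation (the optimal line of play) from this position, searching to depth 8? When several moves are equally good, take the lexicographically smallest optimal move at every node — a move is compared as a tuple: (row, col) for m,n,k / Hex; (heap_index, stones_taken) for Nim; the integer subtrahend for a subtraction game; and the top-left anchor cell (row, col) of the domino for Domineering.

p1 O@[..O/X.X/XO.]: (0,0)[O.O/X.X/XO.]-1* (0,1)[.OO/X.X/XO.]-1 (1,1)[..O/XOX/XO.]-1 (2,2)[..O/X.X/XOO]-1
p2 X@[O.O/X.X/XO.]: (0,1)[OXO/X.X/XO.]+1* (1,1)[O.O/XXX/XO.]-1 (2,2)[O.O/X.X/XOX]-1
p3 O@[OXO/X.X/XO.] terminal -1; root [..O/X.X/XO.] d8

PV length from [..O/X.X/XO.]: 2 plies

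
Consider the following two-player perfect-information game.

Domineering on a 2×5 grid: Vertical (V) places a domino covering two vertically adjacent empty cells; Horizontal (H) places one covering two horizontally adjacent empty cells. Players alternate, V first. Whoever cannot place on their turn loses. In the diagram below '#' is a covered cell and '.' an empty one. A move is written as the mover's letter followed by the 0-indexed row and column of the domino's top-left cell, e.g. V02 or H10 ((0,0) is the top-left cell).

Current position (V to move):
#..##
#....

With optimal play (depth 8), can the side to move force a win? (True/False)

V winning at [#..##/#....]: True

p1 V@[#..##/#....]: V01[##.##/##...]-1 V02[#.###/#.#..]+1*
p2 H@[#.###/#.#..]: H13[#.###/#.###]-1*
p3 V@[#.###/#.###]: V01[#####/#####]+1*
p4 H@[#####/#####] terminal -1; root [#..##/#....] d8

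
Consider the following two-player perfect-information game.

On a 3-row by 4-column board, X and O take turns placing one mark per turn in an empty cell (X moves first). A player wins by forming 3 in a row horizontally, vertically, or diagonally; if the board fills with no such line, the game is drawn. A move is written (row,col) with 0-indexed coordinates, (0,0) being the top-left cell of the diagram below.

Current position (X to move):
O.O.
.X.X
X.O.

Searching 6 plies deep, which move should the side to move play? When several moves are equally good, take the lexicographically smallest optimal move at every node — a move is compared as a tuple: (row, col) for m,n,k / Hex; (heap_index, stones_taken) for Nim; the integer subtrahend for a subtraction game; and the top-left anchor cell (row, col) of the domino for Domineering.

X's best at [O.O./.X.X/X.O.]: (1,2)

p1 X@[O.O./.X.X/X.O.]: (0,1)[OXO./.X.X/X.O.]-1 (0,3)[O.OX/.X.X/X.O.]-1 (1,0)[O.O./XX.X/X.O.]-1 (1,2)[O.O./.XXX/X.O.]+1* (2,1)[O.O./.X.X/XXO.]-1 (2,3)[O.O./.X.X/X.OX]-1
p2 O@[O.O./.XXX/X.O.] terminal -1; root [O.O./.X.X/X.O.] d6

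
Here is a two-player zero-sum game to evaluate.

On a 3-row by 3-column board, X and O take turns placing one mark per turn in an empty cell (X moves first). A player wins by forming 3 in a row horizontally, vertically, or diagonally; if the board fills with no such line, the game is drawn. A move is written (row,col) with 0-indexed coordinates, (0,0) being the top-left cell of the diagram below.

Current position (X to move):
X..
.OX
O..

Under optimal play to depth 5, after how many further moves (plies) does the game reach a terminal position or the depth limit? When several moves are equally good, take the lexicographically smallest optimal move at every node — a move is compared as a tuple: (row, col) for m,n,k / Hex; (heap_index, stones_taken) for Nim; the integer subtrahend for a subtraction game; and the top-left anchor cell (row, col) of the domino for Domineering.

PV length from [X../.OX/O..]: 3 plies

[X../.OX/O..] X move#1: (0,1):-1/XX./.OX/O.., (0,2):+1/X.X/.OX/O..*, (1,0):-1/X../XOX/O.., (2,1):-1/X../.OX/OX., (2,2):-1/X../.OX/O.X
[X.X/.OX/O..] O move#2: (0,1):-1/XOX/.OX/O..*, (1,0):-1/X.X/OOX/O.., (2,1):-1/X.X/.OX/OO., (2,2):-1/X.X/.OX/O.O
[XOX/.OX/O..] X move#3: (1,0):-1/XOX/XOX/O.., (2,1):+0/XOX/.OX/OX., (2,2):+1/XOX/.OX/O.X*
[XOX/.OX/O.X] end (terminal -1, O#4); searched X../.OX/O.. to 5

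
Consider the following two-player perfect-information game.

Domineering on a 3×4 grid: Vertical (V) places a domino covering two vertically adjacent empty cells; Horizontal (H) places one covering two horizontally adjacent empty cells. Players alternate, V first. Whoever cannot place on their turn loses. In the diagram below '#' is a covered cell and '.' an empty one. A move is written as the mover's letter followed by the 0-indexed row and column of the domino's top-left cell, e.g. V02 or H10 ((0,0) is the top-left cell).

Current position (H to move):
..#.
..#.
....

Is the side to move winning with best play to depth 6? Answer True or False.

H winning at [..#./..#./....]: True

p1 H@[..#./..#./....]: H00[###./..#./....]-1 H10[..#./###./....]+1* H20[..#./..#./##..]-1 H21[..#./..#./.##.]-1 H22[..#./..#./..##]-1
p2 V@[..#./###./....]: V03[..##/####/....]-1* V13[..#./####/...#]-1
p3 H@[..##/####/....]: H00[####/####/....]+1* H20[..##/####/##..]+1 H21[..##/####/.##.]+1 H22[..##/####/..##]+1
p4 V@[####/####/....] terminal -1; root [..#./..#./....] d6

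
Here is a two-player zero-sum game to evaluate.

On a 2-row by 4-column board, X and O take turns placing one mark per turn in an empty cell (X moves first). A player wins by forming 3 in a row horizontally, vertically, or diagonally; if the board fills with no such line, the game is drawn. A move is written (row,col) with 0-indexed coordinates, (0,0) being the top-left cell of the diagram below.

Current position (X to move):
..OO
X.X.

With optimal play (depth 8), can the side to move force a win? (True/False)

[..OO/X.X.] X move#1: (0,0):-1/X.OO/X.X., (0,1):+0/.XOO/X.X., (1,1):+1/..OO/XXX.*, (1,3):-1/..OO/X.XX
[..OO/XXX.] end (terminal -1, O#2); searched ..OO/X.X. to 8

X winning at [..OO/X.X.]: True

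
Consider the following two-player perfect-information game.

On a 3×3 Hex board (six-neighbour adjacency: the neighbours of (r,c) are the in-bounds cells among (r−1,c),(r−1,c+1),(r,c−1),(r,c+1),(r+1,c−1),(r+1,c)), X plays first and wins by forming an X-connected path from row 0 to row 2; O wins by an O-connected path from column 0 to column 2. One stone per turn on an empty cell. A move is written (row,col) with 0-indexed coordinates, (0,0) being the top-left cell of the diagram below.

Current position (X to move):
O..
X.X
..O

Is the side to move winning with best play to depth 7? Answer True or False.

[O../X.X/..O] X move#1: (0,1):+1/OX./X.X/..O*, (0,2):+1/O.X/X.X/..O, (1,1):+1/O../XXX/..O, (2,0):+1/O../X.X/X.O, (2,1):+1/O../X.X/.XO
[OX./X.X/..O] O move#2: (0,2):-1/OXO/X.X/..O*, (1,1):-1/OX./XOX/..O, (2,0):-1/OX./X.X/O.O, (2,1):-1/OX./X.X/.OO
[OXO/X.X/..O] X move#3: (1,1):+1/OXO/XXX/..O*, (2,0):+1/OXO/X.X/X.O, (2,1):+1/OXO/X.X/.XO
[OXO/XXX/..O] O move#4: (2,0):-1/OXO/XXX/O.O*, (2,1):-1/OXO/XXX/.OO
[OXO/XXX/O.O] X move#5: (2,1):+1/OXO/XXX/OXO*
[OXO/XXX/OXO] end (terminal -1, O#6); searched O../X.X/..O to 7

X winning at [O../X.X/..O]: True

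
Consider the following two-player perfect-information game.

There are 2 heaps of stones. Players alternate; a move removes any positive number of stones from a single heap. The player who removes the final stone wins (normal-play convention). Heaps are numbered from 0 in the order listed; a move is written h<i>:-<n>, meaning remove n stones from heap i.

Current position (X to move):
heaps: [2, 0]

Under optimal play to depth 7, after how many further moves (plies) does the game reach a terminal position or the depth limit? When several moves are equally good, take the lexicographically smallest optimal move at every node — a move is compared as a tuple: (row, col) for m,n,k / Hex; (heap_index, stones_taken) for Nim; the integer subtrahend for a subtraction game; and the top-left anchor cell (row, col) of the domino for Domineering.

PV length from [(2,0)]: 1 ply

p1 X@[(2,0)]: h0:-1[(1,0)]-1 h0:-2[(0,0)]+1*
p2 O@[(0,0)] terminal -1; root [(2,0)] d7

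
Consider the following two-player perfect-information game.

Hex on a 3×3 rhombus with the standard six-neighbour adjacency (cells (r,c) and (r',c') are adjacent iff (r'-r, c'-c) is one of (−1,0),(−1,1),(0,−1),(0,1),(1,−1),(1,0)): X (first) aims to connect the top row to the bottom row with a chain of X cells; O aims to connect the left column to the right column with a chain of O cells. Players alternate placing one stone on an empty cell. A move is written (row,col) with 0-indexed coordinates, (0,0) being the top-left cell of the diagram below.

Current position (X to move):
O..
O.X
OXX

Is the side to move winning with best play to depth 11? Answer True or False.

X winning at [O../O.X/OXX]: True

ply 1, X at O../O.X/OXX | (0,1)=+1→OX./O.X/OXX*; (0,2)=+1→O.X/O.X/OXX; (1,1)=+1→O../OXX/OXX
ply 2, O at OX./O.X/OXX | (0,2)=-1→OXO/O.X/OXX*; (1,1)=-1→OX./OOX/OXX
ply 3, X at OXO/O.X/OXX | (1,1)=+1→OXO/OXX/OXX*
ply 4: OXO/OXX/OXX is terminal -1 (O); from O../O.X/OXX depth 11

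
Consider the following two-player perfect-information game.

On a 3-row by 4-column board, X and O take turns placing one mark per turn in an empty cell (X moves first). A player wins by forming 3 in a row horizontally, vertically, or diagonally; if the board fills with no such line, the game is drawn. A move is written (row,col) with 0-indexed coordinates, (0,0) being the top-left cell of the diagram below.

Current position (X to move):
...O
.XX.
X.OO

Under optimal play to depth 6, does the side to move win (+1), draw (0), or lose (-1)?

p1 X@[...O/.XX./X.OO]: (0,0)[X..O/.XX./X.OO]-1 (0,1)[.X.O/.XX./X.OO]-1 (0,2)[..XO/.XX./X.OO]+1* (1,0)[...O/XXX./X.OO]+1 (1,3)[...O/.XXX/X.OO]+1 (2,1)[...O/.XX./XXOO]-1
p2 O@[..XO/.XX./X.OO] terminal -1; root [...O/.XX./X.OO] d6

value(...O/.XX./X.OO, X) = +1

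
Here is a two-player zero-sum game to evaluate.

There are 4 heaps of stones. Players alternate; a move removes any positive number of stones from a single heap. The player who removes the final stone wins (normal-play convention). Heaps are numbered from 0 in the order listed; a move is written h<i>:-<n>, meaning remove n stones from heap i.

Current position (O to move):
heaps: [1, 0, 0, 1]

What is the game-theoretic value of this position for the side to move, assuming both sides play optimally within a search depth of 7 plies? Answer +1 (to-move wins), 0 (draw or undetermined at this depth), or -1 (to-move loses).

value((1,0,0,1), O) = -1

p1 O@[(1,0,0,1)]: h0:-1[(0,0,0,1)]-1* h3:-1[(1,0,0,0)]-1
p2 X@[(0,0,0,1)]: h3:-1[(0,0,0,0)]+1*
p3 O@[(0,0,0,0)] terminal -1; root [(1,0,0,1)] d7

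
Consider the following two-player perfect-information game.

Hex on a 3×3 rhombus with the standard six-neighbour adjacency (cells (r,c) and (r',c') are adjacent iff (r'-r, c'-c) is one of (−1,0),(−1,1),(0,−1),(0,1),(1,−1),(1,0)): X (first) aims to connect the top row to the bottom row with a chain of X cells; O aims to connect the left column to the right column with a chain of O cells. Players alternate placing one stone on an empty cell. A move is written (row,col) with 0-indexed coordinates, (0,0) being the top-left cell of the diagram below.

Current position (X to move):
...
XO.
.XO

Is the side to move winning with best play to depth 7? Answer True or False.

X winning at [.../XO./.XO]: True

[.../XO./.XO] X move#1: (0,0):-1/X../XO./.XO, (0,1):-1/.X./XO./.XO, (0,2):+1/..X/XO./.XO*, (1,2):+1/.../XOX/.XO, (2,0):+1/.../XO./XXO
[..X/XO./.XO] O move#2: (0,0):-1/O.X/XO./.XO*, (0,1):-1/.OX/XO./.XO, (1,2):-1/..X/XOO/.XO, (2,0):-1/..X/XO./OXO
[O.X/XO./.XO] X move#3: (0,1):+1/OXX/XO./.XO*, (1,2):+1/O.X/XOX/.XO, (2,0):+1/O.X/XO./XXO
[OXX/XO./.XO] O move#4: (1,2):-1/OXX/XOO/.XO*, (2,0):-1/OXX/XO./OXO
[OXX/XOO/.XO] X move#5: (2,0):+1/OXX/XOO/XXO*
[OXX/XOO/XXO] end (terminal -1, O#6); searched .../XO./.XO to 7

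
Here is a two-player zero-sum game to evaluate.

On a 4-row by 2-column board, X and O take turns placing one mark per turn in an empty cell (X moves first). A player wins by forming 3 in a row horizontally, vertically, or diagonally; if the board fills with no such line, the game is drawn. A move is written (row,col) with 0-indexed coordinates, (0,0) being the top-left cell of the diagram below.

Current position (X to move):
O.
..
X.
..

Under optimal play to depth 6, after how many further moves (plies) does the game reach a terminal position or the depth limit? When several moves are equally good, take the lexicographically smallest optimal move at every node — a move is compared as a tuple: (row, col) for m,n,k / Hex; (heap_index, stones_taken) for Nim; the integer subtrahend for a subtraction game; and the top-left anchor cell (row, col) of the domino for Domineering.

ply 1, X at O./../X./.. | (0,1)=+0→OX/../X./..*; (1,0)=+0→O./X./X./..; (1,1)=+0→O./.X/X./..; (2,1)=+0→O./../XX/..; (3,0)=+0→O./../X./X.; (3,1)=+0→O./../X./.X
ply 2, O at OX/../X./.. | (1,0)=+0→OX/O./X./..*; (1,1)=+0→OX/.O/X./..; (2,1)=+0→OX/../XO/..; (3,0)=+0→OX/../X./O.; (3,1)=+0→OX/../X./.O
ply 3, X at OX/O./X./.. | (1,1)=+0→OX/OX/X./..*; (2,1)=+0→OX/O./XX/..; (3,0)=+0→OX/O./X./X.; (3,1)=+0→OX/O./X./.X
ply 4, O at OX/OX/X./.. | (2,1)=+0→OX/OX/XO/..*; (3,0)=-1→OX/OX/X./O.; (3,1)=-1→OX/OX/X./.O
ply 5, X at OX/OX/XO/.. | (3,0)=+0→OX/OX/XO/X.*; (3,1)=+0→OX/OX/XO/.X
ply 6, O at OX/OX/XO/X. | (3,1)=+0→OX/OX/XO/XO*
ply 7: OX/OX/XO/XO is terminal +0 (X); from O./../X./.. depth 6

PV length from [O./../X./..]: 6 plies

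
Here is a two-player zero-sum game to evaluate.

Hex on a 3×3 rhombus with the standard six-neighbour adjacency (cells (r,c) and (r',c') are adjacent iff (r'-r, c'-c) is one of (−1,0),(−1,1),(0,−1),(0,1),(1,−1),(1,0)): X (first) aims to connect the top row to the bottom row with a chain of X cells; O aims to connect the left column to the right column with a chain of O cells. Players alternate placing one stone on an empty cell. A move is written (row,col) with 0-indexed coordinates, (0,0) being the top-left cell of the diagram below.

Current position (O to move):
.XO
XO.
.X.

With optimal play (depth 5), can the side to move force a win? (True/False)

p1 O@[.XO/XO./.X.]: (0,0)[OXO/XO./.X.]-1 (1,2)[.XO/XOO/.X.]-1 (2,0)[.XO/XO./OX.]+1* (2,2)[.XO/XO./.XO]-1
p2 X@[.XO/XO./OX.] terminal -1; root [.XO/XO./.X.] d5

O winning at [.XO/XO./.X.]: True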